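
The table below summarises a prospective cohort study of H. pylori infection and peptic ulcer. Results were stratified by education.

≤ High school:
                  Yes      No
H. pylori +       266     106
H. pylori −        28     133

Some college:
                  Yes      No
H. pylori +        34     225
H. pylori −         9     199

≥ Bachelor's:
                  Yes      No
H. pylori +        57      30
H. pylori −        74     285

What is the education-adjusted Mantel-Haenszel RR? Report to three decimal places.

3.628

RR_MH = Σ(aᵢ·n₀ᵢ/nᵢ) / Σ(cᵢ·n₁ᵢ/nᵢ), with n₁ᵢ = aᵢ+bᵢ (exposed), n₀ᵢ = cᵢ+dᵢ (unexposed), nᵢ = n₁ᵢ+n₀ᵢ.
Stratum 1 (≤ High school): n₁ = 372, n₀ = 161, n = 533; a·n₀/n = 266·161/533 = 80.3490; c·n₁/n = 28·372/533 = 19.5422
Stratum 2 (Some college): n₁ = 259, n₀ = 208, n = 467; a·n₀/n = 34·208/467 = 15.1435; c·n₁/n = 9·259/467 = 4.9914
Stratum 3 (≥ Bachelor's): n₁ = 87, n₀ = 359, n = 446; a·n₀/n = 57·359/446 = 45.8812; c·n₁/n = 74·87/446 = 14.4350
RR_MH = (80.3490 + 15.1435 + 45.8812) / (19.5422 + 4.9914 + 14.4350) = 141.3736 / 38.9686 = 3.62788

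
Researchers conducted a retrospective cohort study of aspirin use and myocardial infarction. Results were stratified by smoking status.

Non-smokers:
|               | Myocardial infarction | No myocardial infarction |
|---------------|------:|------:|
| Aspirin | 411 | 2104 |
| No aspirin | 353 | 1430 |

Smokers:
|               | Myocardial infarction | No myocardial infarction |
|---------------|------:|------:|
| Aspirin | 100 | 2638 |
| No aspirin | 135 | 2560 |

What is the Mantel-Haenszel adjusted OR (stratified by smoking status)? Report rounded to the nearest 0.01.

0.77

OR_MH = Σ(aᵢdᵢ/nᵢ) / Σ(bᵢcᵢ/nᵢ), where nᵢ is the stratum total.
Stratum 1 (Non-smokers): n = 4298; a·d/n = 411·1430/4298 = 136.7450; b·c/n = 2104·353/4298 = 172.8041
Stratum 2 (Smokers): n = 5433; a·d/n = 100·2560/5433 = 47.1195; b·c/n = 2638·135/5433 = 65.5494
OR_MH = (136.7450 + 47.1195) / (172.8041 + 65.5494) = 183.8645 / 238.3535 = 0.77139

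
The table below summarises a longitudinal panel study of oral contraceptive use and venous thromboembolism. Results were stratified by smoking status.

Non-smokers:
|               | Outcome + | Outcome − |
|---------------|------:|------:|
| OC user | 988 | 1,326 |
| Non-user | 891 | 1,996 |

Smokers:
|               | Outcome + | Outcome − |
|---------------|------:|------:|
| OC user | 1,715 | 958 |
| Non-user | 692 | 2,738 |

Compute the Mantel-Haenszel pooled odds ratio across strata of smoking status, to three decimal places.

OR_MH = Σ(aᵢdᵢ/nᵢ) / Σ(bᵢcᵢ/nᵢ), where nᵢ is the stratum total.
Stratum 1 (Non-smokers): n = 5201; a·d/n = 988·1996/5201 = 379.1671; b·c/n = 1326·891/5201 = 227.1613
Stratum 2 (Smokers): n = 6103; a·d/n = 1715·2738/6103 = 769.4036; b·c/n = 958·692/6103 = 108.6246
OR_MH = (379.1671 + 769.4036) / (227.1613 + 108.6246) = 1148.5707 / 335.7859 = 3.42054

3.421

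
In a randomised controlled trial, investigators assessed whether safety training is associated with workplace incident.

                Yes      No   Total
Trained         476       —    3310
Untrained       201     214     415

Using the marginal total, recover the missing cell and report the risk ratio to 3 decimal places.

The missing cell is in the exposed row: 3310 − 476 = 2834.
So a = 476, b = 2834, c = 201, d = 214.
RR = [a/(a+b)] / [c/(c+d)] = (476/3310) / (201/415) = 0.14381/0.48434 = 0.29691

0.297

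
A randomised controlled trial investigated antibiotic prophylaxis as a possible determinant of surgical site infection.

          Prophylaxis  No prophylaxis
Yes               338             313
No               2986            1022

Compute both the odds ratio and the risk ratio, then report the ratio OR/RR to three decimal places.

0.852

Reading the table with exposure as columns: a = 338 (Prophylaxis, case), b = 2986 (Prophylaxis, non-case), c = 313 (No prophylaxis, case), d = 1022.
OR = (338·1022)/(2986·313) = 345436/934618 = 0.36960
Risk in exposed = 338/3324 = 0.10168; risk in unexposed = 313/1335 = 0.23446; RR = 0.43370
OR/RR = 0.36960 / 0.43370 = 0.85220
The outcome is not rare, so the OR lies further from 1 than the RR.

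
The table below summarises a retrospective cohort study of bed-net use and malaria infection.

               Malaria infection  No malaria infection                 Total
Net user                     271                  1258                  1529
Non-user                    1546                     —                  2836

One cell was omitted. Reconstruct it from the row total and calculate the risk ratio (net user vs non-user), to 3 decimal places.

0.325

The missing cell is in the unexposed row: 2836 − 1546 = 1290.
So a = 271, b = 1258, c = 1546, d = 1290.
RR = [a/(a+b)] / [c/(c+d)] = (271/1529) / (1546/2836) = 0.17724/0.54513 = 0.32513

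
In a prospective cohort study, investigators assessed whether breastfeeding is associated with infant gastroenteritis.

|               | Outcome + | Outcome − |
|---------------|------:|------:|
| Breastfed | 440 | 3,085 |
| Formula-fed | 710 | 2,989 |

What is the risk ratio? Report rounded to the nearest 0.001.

0.650

Cells: a = 440, b = 3085, c = 710, d = 2989.
Risk in exposed = 440/3525 = 0.12482; risk in unexposed = 710/3699 = 0.19194.
RR = 0.12482 / 0.19194 = 0.65031
The risk is 35% lower among the exposed than among the unexposed.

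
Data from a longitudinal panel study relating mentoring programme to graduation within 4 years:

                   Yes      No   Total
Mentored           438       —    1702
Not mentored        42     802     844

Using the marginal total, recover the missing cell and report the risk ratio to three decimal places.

The missing cell is in the exposed row: 1702 − 438 = 1264.
So a = 438, b = 1264, c = 42, d = 802.
RR = [a/(a+b)] / [c/(c+d)] = (438/1702) / (42/844) = 0.25734/0.04976 = 5.17139

5.171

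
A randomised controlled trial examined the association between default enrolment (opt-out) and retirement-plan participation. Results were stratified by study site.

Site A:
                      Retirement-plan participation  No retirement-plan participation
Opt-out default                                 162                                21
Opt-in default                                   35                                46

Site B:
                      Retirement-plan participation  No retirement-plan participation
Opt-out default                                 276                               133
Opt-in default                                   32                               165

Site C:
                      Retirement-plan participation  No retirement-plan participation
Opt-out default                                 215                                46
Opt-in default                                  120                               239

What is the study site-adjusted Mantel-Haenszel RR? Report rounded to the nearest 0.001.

RR_MH = Σ(aᵢ·n₀ᵢ/nᵢ) / Σ(cᵢ·n₁ᵢ/nᵢ), with n₁ᵢ = aᵢ+bᵢ (exposed), n₀ᵢ = cᵢ+dᵢ (unexposed), nᵢ = n₁ᵢ+n₀ᵢ.
Stratum 1 (Site A): n₁ = 183, n₀ = 81, n = 264; a·n₀/n = 162·81/264 = 49.7045; c·n₁/n = 35·183/264 = 24.2614
Stratum 2 (Site B): n₁ = 409, n₀ = 197, n = 606; a·n₀/n = 276·197/606 = 89.7228; c·n₁/n = 32·409/606 = 21.5974
Stratum 3 (Site C): n₁ = 261, n₀ = 359, n = 620; a·n₀/n = 215·359/620 = 124.4919; c·n₁/n = 120·261/620 = 50.5161
RR_MH = (49.7045 + 89.7228 + 124.4919) / (24.2614 + 21.5974 + 50.5161) = 263.9193 / 96.3749 = 2.73847

2.738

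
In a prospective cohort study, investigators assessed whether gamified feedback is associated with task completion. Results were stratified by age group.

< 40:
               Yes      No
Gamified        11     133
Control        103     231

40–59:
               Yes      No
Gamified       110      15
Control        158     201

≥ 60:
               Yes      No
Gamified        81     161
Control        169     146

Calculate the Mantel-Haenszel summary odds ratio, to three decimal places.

OR_MH = Σ(aᵢdᵢ/nᵢ) / Σ(bᵢcᵢ/nᵢ), where nᵢ is the stratum total.
Stratum 1 (< 40): n = 478; a·d/n = 11·231/478 = 5.3159; b·c/n = 133·103/478 = 28.6590
Stratum 2 (40–59): n = 484; a·d/n = 110·201/484 = 45.6818; b·c/n = 15·158/484 = 4.8967
Stratum 3 (≥ 60): n = 557; a·d/n = 81·146/557 = 21.2316; b·c/n = 161·169/557 = 48.8492
OR_MH = (5.3159 + 45.6818 + 21.2316) / (28.6590 + 4.8967 + 48.8492) = 72.2293 / 82.4049 = 0.87652

0.877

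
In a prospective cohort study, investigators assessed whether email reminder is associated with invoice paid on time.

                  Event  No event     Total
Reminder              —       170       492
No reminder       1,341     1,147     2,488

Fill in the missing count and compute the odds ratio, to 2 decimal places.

1.62

The missing cell is in the exposed row: 492 − 170 = 322.
So a = 322, b = 170, c = 1341, d = 1147.
OR = (a·d)/(b·c) = (322 × 1147) / (170 × 1341) = 369334 / 227970 = 1.62010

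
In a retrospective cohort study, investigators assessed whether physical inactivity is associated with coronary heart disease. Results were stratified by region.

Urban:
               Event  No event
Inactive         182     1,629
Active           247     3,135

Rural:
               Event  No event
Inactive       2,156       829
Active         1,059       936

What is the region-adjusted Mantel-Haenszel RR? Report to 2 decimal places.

RR_MH = Σ(aᵢ·n₀ᵢ/nᵢ) / Σ(cᵢ·n₁ᵢ/nᵢ), with n₁ᵢ = aᵢ+bᵢ (exposed), n₀ᵢ = cᵢ+dᵢ (unexposed), nᵢ = n₁ᵢ+n₀ᵢ.
Stratum 1 (Urban): n₁ = 1811, n₀ = 3382, n = 5193; a·n₀/n = 182·3382/5193 = 118.5296; c·n₁/n = 247·1811/5193 = 86.1385
Stratum 2 (Rural): n₁ = 2985, n₀ = 1995, n = 4980; a·n₀/n = 2156·1995/4980 = 863.6988; c·n₁/n = 1059·2985/4980 = 634.7620
RR_MH = (118.5296 + 863.6988) / (86.1385 + 634.7620) = 982.2284 / 720.9005 = 1.36250

1.36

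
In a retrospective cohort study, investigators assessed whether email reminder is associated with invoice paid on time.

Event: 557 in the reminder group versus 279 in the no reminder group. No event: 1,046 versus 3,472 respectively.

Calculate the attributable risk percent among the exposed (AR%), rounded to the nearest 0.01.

78.59

From the description: a = 557, b = 1046, c = 279, d = 3472.
Risk in exposed = 557/1603 = 0.34747; risk in unexposed = 279/3751 = 0.07438.
RR = 0.34747/0.07438 = 4.67159
AR% = (RR − 1)/RR × 100 = (4.67159 − 1)/4.67159 × 100 = 78.5940%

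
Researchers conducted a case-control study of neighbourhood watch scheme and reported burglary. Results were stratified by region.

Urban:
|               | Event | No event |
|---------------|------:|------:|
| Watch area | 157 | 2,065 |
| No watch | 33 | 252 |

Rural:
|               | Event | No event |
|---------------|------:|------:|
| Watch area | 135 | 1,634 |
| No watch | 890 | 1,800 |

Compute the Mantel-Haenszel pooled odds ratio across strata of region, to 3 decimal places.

OR_MH = Σ(aᵢdᵢ/nᵢ) / Σ(bᵢcᵢ/nᵢ), where nᵢ is the stratum total.
Stratum 1 (Urban): n = 2507; a·d/n = 157·252/2507 = 15.7814; b·c/n = 2065·33/2507 = 27.1819
Stratum 2 (Rural): n = 4459; a·d/n = 135·1800/4459 = 54.4965; b·c/n = 1634·890/4459 = 326.1404
OR_MH = (15.7814 + 54.4965) / (27.1819 + 326.1404) = 70.2779 / 353.3223 = 0.19891

0.199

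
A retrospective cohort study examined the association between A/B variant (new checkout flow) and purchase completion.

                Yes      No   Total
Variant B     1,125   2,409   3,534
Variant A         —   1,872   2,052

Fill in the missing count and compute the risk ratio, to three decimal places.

The missing cell is in the unexposed row: 2052 − 1872 = 180.
So a = 1125, b = 2409, c = 180, d = 1872.
RR = [a/(a+b)] / [c/(c+d)] = (1125/3534) / (180/2052) = 0.31834/0.08772 = 3.62903

3.629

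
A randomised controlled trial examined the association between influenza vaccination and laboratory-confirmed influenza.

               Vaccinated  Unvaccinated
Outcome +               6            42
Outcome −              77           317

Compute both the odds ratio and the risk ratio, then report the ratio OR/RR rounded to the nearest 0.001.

Reading the table with exposure as columns: a = 6 (Vaccinated, case), b = 77 (Vaccinated, non-case), c = 42 (Unvaccinated, case), d = 317.
OR = (6·317)/(77·42) = 1902/3234 = 0.58813
Risk in exposed = 6/83 = 0.07229; risk in unexposed = 42/359 = 0.11699; RR = 0.61790
OR/RR = 0.58813 / 0.61790 = 0.95181
The outcome is not rare, so the OR lies further from 1 than the RR.

0.952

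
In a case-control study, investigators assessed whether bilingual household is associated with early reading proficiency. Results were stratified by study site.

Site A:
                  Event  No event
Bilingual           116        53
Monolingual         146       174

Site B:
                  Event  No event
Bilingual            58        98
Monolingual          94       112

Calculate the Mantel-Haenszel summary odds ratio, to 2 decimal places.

OR_MH = Σ(aᵢdᵢ/nᵢ) / Σ(bᵢcᵢ/nᵢ), where nᵢ is the stratum total.
Stratum 1 (Site A): n = 489; a·d/n = 116·174/489 = 41.2761; b·c/n = 53·146/489 = 15.8241
Stratum 2 (Site B): n = 362; a·d/n = 58·112/362 = 17.9448; b·c/n = 98·94/362 = 25.4475
OR_MH = (41.2761 + 17.9448) / (15.8241 + 25.4475) = 59.2208 / 41.2716 = 1.43490

1.43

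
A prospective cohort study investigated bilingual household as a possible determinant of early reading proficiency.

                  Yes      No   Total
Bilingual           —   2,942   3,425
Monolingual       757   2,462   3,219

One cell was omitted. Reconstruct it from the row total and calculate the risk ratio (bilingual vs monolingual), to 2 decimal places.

0.60

The missing cell is in the exposed row: 3425 − 2942 = 483.
So a = 483, b = 2942, c = 757, d = 2462.
RR = [a/(a+b)] / [c/(c+d)] = (483/3425) / (757/3219) = 0.14102/0.23517 = 0.59967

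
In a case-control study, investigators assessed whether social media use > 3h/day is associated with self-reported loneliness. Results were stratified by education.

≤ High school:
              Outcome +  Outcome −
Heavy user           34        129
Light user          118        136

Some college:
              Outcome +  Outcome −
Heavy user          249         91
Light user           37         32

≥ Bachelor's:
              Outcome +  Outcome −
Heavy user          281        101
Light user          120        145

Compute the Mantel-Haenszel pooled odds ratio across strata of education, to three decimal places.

OR_MH = Σ(aᵢdᵢ/nᵢ) / Σ(bᵢcᵢ/nᵢ), where nᵢ is the stratum total.
Stratum 1 (≤ High school): n = 417; a·d/n = 34·136/417 = 11.0887; b·c/n = 129·118/417 = 36.5036
Stratum 2 (Some college): n = 409; a·d/n = 249·32/409 = 19.4817; b·c/n = 91·37/409 = 8.2323
Stratum 3 (≥ Bachelor's): n = 647; a·d/n = 281·145/647 = 62.9753; b·c/n = 101·120/647 = 18.7326
OR_MH = (11.0887 + 19.4817 + 62.9753) / (36.5036 + 8.2323 + 18.7326) = 93.5457 / 63.4685 = 1.47389

1.474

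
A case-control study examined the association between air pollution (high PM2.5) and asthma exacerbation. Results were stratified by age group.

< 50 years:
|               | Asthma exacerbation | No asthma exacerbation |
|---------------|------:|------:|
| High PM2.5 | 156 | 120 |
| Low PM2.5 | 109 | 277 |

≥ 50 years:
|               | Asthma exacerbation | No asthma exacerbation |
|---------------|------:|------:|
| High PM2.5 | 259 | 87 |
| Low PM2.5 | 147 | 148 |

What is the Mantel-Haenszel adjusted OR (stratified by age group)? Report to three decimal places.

OR_MH = Σ(aᵢdᵢ/nᵢ) / Σ(bᵢcᵢ/nᵢ), where nᵢ is the stratum total.
Stratum 1 (< 50 years): n = 662; a·d/n = 156·277/662 = 65.2749; b·c/n = 120·109/662 = 19.7583
Stratum 2 (≥ 50 years): n = 641; a·d/n = 259·148/641 = 59.8003; b·c/n = 87·147/641 = 19.9516
OR_MH = (65.2749 + 59.8003) / (19.7583 + 19.9516) = 125.0752 / 39.7099 = 3.14972

3.150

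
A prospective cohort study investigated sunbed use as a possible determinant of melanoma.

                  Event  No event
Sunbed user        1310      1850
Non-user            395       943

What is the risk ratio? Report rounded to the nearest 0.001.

1.404

Cells: a = 1310, b = 1850, c = 395, d = 943.
Risk in exposed = 1310/3160 = 0.41456; risk in unexposed = 395/1338 = 0.29522.
RR = 0.41456 / 0.29522 = 1.40425
The risk among the exposed is 1.40 times that among the unexposed.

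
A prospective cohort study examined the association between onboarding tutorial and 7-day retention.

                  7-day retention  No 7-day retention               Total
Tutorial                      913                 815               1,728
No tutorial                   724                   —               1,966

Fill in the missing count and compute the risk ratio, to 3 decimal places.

The missing cell is in the unexposed row: 1966 − 724 = 1242.
So a = 913, b = 815, c = 724, d = 1242.
RR = [a/(a+b)] / [c/(c+d)] = (913/1728) / (724/1966) = 0.52836/0.36826 = 1.43474

1.435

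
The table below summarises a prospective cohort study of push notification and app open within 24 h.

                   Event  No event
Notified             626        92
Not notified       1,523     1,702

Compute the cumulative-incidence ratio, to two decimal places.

1.85

Cells: a = 626, b = 92, c = 1523, d = 1702.
Risk in exposed = 626/718 = 0.87187; risk in unexposed = 1523/3225 = 0.47225.
RR = 0.87187 / 0.47225 = 1.84620
The risk among the exposed is 1.85 times that among the unexposed.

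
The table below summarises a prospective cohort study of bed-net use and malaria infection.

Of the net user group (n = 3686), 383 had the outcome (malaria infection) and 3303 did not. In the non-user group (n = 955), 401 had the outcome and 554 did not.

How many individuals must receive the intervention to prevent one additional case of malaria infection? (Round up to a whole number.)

Risk in treated group = 383/3686 = 0.10391; risk in control = 401/955 = 0.41990.
Absolute risk reduction = 0.41990 − 0.10391 = 0.31599
NNT = 1 / ARR = 1 / 0.31599 = 3.165 → round up → 4

4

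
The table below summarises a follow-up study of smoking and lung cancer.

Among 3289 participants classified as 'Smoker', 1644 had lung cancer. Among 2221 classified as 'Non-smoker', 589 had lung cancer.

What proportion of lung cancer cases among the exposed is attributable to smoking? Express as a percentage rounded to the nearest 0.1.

46.9

From the description: a = 1644, b = 1645, c = 589, d = 1632.
Risk in exposed = 1644/3289 = 0.49985; risk in unexposed = 589/2221 = 0.26520.
RR = 0.49985/0.26520 = 1.88483
AR% = (RR − 1)/RR × 100 = (1.88483 − 1)/1.88483 × 100 = 46.9447%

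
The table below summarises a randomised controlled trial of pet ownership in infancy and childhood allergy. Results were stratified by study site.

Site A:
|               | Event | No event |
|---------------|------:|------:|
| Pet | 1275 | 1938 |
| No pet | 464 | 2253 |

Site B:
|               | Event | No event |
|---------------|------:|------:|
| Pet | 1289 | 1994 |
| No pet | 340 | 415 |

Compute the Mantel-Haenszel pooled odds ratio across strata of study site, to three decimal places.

OR_MH = Σ(aᵢdᵢ/nᵢ) / Σ(bᵢcᵢ/nᵢ), where nᵢ is the stratum total.
Stratum 1 (Site A): n = 5930; a·d/n = 1275·2253/5930 = 484.4140; b·c/n = 1938·464/5930 = 151.6411
Stratum 2 (Site B): n = 4038; a·d/n = 1289·415/4038 = 132.4752; b·c/n = 1994·340/4038 = 167.8950
OR_MH = (484.4140 + 132.4752) / (151.6411 + 167.8950) = 616.8892 / 319.5361 = 1.93058

1.931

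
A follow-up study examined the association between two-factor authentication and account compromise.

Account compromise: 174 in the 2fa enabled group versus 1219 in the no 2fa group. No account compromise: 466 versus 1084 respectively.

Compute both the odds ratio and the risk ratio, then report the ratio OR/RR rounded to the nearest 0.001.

0.646

From the description: a = 174, b = 466, c = 1219, d = 1084.
OR = (174·1084)/(466·1219) = 188616/568054 = 0.33204
Risk in exposed = 174/640 = 0.27187; risk in unexposed = 1219/2303 = 0.52931; RR = 0.51364
OR/RR = 0.33204 / 0.51364 = 0.64644
The outcome is not rare, so the OR lies further from 1 than the RR.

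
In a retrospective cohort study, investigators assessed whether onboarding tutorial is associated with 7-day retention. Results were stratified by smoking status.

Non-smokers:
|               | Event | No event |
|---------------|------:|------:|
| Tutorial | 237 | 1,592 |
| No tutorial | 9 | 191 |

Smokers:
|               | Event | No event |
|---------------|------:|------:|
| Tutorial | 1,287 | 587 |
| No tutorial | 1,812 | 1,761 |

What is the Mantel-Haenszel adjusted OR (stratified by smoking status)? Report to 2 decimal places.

OR_MH = Σ(aᵢdᵢ/nᵢ) / Σ(bᵢcᵢ/nᵢ), where nᵢ is the stratum total.
Stratum 1 (Non-smokers): n = 2029; a·d/n = 237·191/2029 = 22.3100; b·c/n = 1592·9/2029 = 7.0616
Stratum 2 (Smokers): n = 5447; a·d/n = 1287·1761/5447 = 416.0835; b·c/n = 587·1812/5447 = 195.2715
OR_MH = (22.3100 + 416.0835) / (7.0616 + 195.2715) = 438.3935 / 202.3331 = 2.16669

2.17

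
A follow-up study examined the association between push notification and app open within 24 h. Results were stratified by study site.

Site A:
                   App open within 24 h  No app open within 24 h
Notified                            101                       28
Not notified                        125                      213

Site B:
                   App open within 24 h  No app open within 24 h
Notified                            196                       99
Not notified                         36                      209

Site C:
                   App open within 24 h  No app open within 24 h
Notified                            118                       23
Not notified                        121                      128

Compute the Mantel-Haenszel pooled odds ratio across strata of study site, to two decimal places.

OR_MH = Σ(aᵢdᵢ/nᵢ) / Σ(bᵢcᵢ/nᵢ), where nᵢ is the stratum total.
Stratum 1 (Site A): n = 467; a·d/n = 101·213/467 = 46.0664; b·c/n = 28·125/467 = 7.4946
Stratum 2 (Site B): n = 540; a·d/n = 196·209/540 = 75.8593; b·c/n = 99·36/540 = 6.6000
Stratum 3 (Site C): n = 390; a·d/n = 118·128/390 = 38.7282; b·c/n = 23·121/390 = 7.1359
OR_MH = (46.0664 + 75.8593 + 38.7282) / (7.4946 + 6.6000 + 7.1359) = 160.6538 / 21.2305 = 7.56711

7.57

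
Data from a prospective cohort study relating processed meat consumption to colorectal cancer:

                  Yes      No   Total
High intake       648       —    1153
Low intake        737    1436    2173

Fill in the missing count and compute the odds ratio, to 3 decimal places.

2.500

The missing cell is in the exposed row: 1153 − 648 = 505.
So a = 648, b = 505, c = 737, d = 1436.
OR = (a·d)/(b·c) = (648 × 1436) / (505 × 737) = 930528 / 372185 = 2.50018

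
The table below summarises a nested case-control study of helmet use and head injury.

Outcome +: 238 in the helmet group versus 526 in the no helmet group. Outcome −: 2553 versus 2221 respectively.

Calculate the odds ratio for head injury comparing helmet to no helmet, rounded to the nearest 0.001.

0.394

From the description: a = 238, b = 2553, c = 526, d = 2221.
OR = (a·d)/(b·c) = (238 × 2221) / (2553 × 526) = 528598 / 1342878 = 0.39363
Exposure is associated with lower odds of head injury (OR = 0.39 < 1).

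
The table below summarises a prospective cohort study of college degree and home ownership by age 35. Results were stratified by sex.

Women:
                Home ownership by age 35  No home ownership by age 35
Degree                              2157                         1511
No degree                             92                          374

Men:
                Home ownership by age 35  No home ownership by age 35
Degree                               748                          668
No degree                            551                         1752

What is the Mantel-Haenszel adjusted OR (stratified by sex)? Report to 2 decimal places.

OR_MH = Σ(aᵢdᵢ/nᵢ) / Σ(bᵢcᵢ/nᵢ), where nᵢ is the stratum total.
Stratum 1 (Women): n = 4134; a·d/n = 2157·374/4134 = 195.1422; b·c/n = 1511·92/4134 = 33.6265
Stratum 2 (Men): n = 3719; a·d/n = 748·1752/3719 = 352.3786; b·c/n = 668·551/3719 = 98.9696
OR_MH = (195.1422 + 352.3786) / (33.6265 + 98.9696) = 547.5208 / 132.5961 = 4.12924

4.13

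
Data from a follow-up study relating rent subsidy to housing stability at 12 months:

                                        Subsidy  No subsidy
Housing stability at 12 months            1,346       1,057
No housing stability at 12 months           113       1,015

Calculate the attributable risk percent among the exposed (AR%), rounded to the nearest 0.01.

Reading the table with exposure as columns: a = 1346 (Subsidy, case), b = 113 (Subsidy, non-case), c = 1057 (No subsidy, case), d = 1015.
Risk in exposed = 1346/1459 = 0.92255; risk in unexposed = 1057/2072 = 0.51014.
RR = 0.92255/0.51014 = 1.80844
AR% = (RR − 1)/RR × 100 = (1.80844 − 1)/1.80844 × 100 = 44.7038%

44.70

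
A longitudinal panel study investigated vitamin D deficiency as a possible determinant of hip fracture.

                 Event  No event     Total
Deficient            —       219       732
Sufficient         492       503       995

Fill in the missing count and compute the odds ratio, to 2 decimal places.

The missing cell is in the exposed row: 732 − 219 = 513.
So a = 513, b = 219, c = 492, d = 503.
OR = (a·d)/(b·c) = (513 × 503) / (219 × 492) = 258039 / 107748 = 2.39484

2.39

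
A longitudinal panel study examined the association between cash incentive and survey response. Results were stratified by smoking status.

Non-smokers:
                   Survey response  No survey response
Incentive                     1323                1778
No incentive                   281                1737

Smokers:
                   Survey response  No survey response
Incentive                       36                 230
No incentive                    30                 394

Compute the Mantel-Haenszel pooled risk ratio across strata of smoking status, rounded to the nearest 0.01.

2.99

RR_MH = Σ(aᵢ·n₀ᵢ/nᵢ) / Σ(cᵢ·n₁ᵢ/nᵢ), with n₁ᵢ = aᵢ+bᵢ (exposed), n₀ᵢ = cᵢ+dᵢ (unexposed), nᵢ = n₁ᵢ+n₀ᵢ.
Stratum 1 (Non-smokers): n₁ = 3101, n₀ = 2018, n = 5119; a·n₀/n = 1323·2018/5119 = 521.5499; c·n₁/n = 281·3101/5119 = 170.2248
Stratum 2 (Smokers): n₁ = 266, n₀ = 424, n = 690; a·n₀/n = 36·424/690 = 22.1217; c·n₁/n = 30·266/690 = 11.5652
RR_MH = (521.5499 + 22.1217) / (170.2248 + 11.5652) = 543.6717 / 181.7901 = 2.99066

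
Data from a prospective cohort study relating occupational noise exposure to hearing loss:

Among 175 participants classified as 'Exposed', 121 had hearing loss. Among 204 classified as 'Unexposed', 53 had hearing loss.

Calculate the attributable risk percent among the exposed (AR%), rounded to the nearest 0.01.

From the description: a = 121, b = 54, c = 53, d = 151.
Risk in exposed = 121/175 = 0.69143; risk in unexposed = 53/204 = 0.25980.
RR = 0.69143/0.25980 = 2.66135
AR% = (RR − 1)/RR × 100 = (2.66135 − 1)/2.66135 × 100 = 62.4251%

62.43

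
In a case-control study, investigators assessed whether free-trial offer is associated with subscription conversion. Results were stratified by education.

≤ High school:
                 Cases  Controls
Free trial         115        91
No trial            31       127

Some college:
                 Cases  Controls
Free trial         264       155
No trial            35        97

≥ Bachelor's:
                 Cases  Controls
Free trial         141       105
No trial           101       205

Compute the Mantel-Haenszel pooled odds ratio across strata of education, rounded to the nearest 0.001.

OR_MH = Σ(aᵢdᵢ/nᵢ) / Σ(bᵢcᵢ/nᵢ), where nᵢ is the stratum total.
Stratum 1 (≤ High school): n = 364; a·d/n = 115·127/364 = 40.1236; b·c/n = 91·31/364 = 7.7500
Stratum 2 (Some college): n = 551; a·d/n = 264·97/551 = 46.4755; b·c/n = 155·35/551 = 9.8457
Stratum 3 (≥ Bachelor's): n = 552; a·d/n = 141·205/552 = 52.3641; b·c/n = 105·101/552 = 19.2120
OR_MH = (40.1236 + 46.4755 + 52.3641) / (7.7500 + 9.8457 + 19.2120) = 138.9633 / 36.8077 = 3.77539

3.775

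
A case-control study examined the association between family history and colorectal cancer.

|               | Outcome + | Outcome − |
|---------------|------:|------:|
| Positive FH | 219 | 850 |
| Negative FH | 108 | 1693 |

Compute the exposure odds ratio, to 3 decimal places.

4.039

Cells: a = 219, b = 850, c = 108, d = 1693.
OR = (a·d)/(b·c) = (219 × 1693) / (850 × 108) = 370767 / 91800 = 4.03886
The odds of colorectal cancer are about 4.04 times as high in the positive fh group.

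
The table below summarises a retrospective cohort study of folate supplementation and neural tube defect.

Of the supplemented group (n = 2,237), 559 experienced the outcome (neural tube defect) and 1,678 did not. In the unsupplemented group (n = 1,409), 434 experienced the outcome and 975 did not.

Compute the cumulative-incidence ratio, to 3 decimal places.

From the description: a = 559, b = 1678, c = 434, d = 975.
Risk in exposed = 559/2237 = 0.24989; risk in unexposed = 434/1409 = 0.30802.
RR = 0.24989 / 0.30802 = 0.81127
The risk is 19% lower among the exposed than among the unexposed.

0.811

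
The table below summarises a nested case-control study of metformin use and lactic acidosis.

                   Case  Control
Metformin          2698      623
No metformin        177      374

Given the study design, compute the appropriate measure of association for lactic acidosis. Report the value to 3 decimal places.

9.151

Cells: a = 2698, b = 623, c = 177, d = 374.
This is a nested case-control study: participants were sampled on outcome status, so risks in the source population cannot be estimated directly — relative risk is not valid here. The odds ratio is the appropriate measure.
OR = (a·d)/(b·c) = (2698 × 374) / (623 × 177) = 1009052 / 110271 = 9.15066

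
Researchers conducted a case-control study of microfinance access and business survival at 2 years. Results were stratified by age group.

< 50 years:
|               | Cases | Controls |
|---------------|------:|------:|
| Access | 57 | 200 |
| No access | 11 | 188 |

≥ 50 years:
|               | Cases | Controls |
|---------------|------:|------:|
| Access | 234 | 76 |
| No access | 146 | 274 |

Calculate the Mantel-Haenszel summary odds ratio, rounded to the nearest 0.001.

5.560

OR_MH = Σ(aᵢdᵢ/nᵢ) / Σ(bᵢcᵢ/nᵢ), where nᵢ is the stratum total.
Stratum 1 (< 50 years): n = 456; a·d/n = 57·188/456 = 23.5000; b·c/n = 200·11/456 = 4.8246
Stratum 2 (≥ 50 years): n = 730; a·d/n = 234·274/730 = 87.8301; b·c/n = 76·146/730 = 15.2000
OR_MH = (23.5000 + 87.8301) / (4.8246 + 15.2000) = 111.3301 / 20.0246 = 5.55968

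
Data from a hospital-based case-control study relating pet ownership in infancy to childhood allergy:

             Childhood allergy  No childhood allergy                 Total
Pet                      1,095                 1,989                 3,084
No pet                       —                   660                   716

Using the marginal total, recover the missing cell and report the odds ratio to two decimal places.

6.49

The missing cell is in the unexposed row: 716 − 660 = 56.
So a = 1095, b = 1989, c = 56, d = 660.
OR = (a·d)/(b·c) = (1095 × 660) / (1989 × 56) = 722700 / 111384 = 6.48836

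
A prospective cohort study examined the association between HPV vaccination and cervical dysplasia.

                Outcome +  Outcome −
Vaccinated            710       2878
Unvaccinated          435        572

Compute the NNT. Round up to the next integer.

5

Risk in treated group = 710/3588 = 0.19788; risk in control = 435/1007 = 0.43198.
Absolute risk reduction = 0.43198 − 0.19788 = 0.23409
NNT = 1 / ARR = 1 / 0.23409 = 4.272 → round up → 5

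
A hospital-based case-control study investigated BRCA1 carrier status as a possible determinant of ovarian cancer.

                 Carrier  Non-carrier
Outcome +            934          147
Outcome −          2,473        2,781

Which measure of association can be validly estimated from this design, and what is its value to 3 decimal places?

7.145

Reading the table with exposure as columns: a = 934 (Carrier, case), b = 2473 (Carrier, non-case), c = 147 (Non-carrier, case), d = 2781.
This is a hospital-based case-control study: participants were sampled on outcome status, so risks in the source population cannot be estimated directly — relative risk is not valid here. The odds ratio is the appropriate measure.
OR = (a·d)/(b·c) = (934 × 2781) / (2473 × 147) = 2597454 / 363531 = 7.14507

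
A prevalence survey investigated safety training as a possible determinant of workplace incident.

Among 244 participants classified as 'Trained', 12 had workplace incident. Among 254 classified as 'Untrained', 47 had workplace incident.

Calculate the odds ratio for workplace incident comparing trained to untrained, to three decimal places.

From the description: a = 12, b = 232, c = 47, d = 207.
OR = (a·d)/(b·c) = (12 × 207) / (232 × 47) = 2484 / 10904 = 0.22781
Exposure is associated with lower odds of workplace incident (OR = 0.23 < 1).

0.228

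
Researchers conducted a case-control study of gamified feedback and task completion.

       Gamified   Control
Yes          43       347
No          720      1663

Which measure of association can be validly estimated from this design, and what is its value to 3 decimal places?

0.286

Reading the table with exposure as columns: a = 43 (Gamified, case), b = 720 (Gamified, non-case), c = 347 (Control, case), d = 1663.
This is a case-control study: participants were sampled on outcome status, so risks in the source population cannot be estimated directly — relative risk is not valid here. The odds ratio is the appropriate measure.
OR = (a·d)/(b·c) = (43 × 1663) / (720 × 347) = 71509 / 249840 = 0.28622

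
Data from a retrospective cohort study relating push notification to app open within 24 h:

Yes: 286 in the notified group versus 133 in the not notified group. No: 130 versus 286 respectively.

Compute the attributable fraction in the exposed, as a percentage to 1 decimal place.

53.8

From the description: a = 286, b = 130, c = 133, d = 286.
Risk in exposed = 286/416 = 0.68750; risk in unexposed = 133/419 = 0.31742.
RR = 0.68750/0.31742 = 2.16588
AR% = (RR − 1)/RR × 100 = (2.16588 − 1)/2.16588 × 100 = 53.8295%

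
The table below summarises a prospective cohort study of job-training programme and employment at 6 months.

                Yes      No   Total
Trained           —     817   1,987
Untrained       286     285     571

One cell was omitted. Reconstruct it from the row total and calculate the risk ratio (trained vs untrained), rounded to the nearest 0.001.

1.176

The missing cell is in the exposed row: 1987 − 817 = 1170.
So a = 1170, b = 817, c = 286, d = 285.
RR = [a/(a+b)] / [c/(c+d)] = (1170/1987) / (286/571) = 0.58883/0.50088 = 1.17560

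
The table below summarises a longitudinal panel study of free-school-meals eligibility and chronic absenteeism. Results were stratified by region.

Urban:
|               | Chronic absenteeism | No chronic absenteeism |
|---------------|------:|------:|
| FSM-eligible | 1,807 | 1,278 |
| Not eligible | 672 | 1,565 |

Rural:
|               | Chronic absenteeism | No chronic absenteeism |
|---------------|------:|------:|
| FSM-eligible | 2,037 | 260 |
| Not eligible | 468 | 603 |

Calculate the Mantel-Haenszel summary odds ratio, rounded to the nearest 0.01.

OR_MH = Σ(aᵢdᵢ/nᵢ) / Σ(bᵢcᵢ/nᵢ), where nᵢ is the stratum total.
Stratum 1 (Urban): n = 5322; a·d/n = 1807·1565/5322 = 531.3707; b·c/n = 1278·672/5322 = 161.3709
Stratum 2 (Rural): n = 3368; a·d/n = 2037·603/3368 = 364.7004; b·c/n = 260·468/3368 = 36.1283
OR_MH = (531.3707 + 364.7004) / (161.3709 + 36.1283) = 896.0711 / 197.4992 = 4.53709

4.54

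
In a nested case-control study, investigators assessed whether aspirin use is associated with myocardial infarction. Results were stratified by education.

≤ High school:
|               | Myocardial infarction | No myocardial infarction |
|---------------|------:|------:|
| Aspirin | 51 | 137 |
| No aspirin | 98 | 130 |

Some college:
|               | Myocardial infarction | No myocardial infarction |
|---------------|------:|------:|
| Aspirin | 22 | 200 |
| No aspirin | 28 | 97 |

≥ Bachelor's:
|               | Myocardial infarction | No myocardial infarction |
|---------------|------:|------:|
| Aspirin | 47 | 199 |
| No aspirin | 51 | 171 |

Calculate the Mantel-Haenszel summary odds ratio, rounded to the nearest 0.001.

OR_MH = Σ(aᵢdᵢ/nᵢ) / Σ(bᵢcᵢ/nᵢ), where nᵢ is the stratum total.
Stratum 1 (≤ High school): n = 416; a·d/n = 51·130/416 = 15.9375; b·c/n = 137·98/416 = 32.2740
Stratum 2 (Some college): n = 347; a·d/n = 22·97/347 = 6.1499; b·c/n = 200·28/347 = 16.1383
Stratum 3 (≥ Bachelor's): n = 468; a·d/n = 47·171/468 = 17.1731; b·c/n = 199·51/468 = 21.6859
OR_MH = (15.9375 + 6.1499 + 17.1731) / (32.2740 + 16.1383 + 21.6859) = 39.2604 / 70.0983 = 0.56008

0.560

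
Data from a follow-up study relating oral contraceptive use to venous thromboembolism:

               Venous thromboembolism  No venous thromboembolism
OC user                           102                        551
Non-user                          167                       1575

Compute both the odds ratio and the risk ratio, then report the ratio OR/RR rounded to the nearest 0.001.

1.072

Cells: a = 102, b = 551, c = 167, d = 1575.
OR = (102·1575)/(551·167) = 160650/92017 = 1.74587
Risk in exposed = 102/653 = 0.15620; risk in unexposed = 167/1742 = 0.09587; RR = 1.62937
OR/RR = 1.74587 / 1.62937 = 1.07150
The outcome is not rare, so the OR lies further from 1 than the RR.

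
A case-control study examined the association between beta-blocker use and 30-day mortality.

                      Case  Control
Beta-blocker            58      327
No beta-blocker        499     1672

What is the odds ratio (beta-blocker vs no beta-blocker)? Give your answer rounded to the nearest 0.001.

Cells: a = 58, b = 327, c = 499, d = 1672.
OR = (a·d)/(b·c) = (58 × 1672) / (327 × 499) = 96976 / 163173 = 0.59431
Exposure is associated with lower odds of 30-day mortality (OR = 0.59 < 1).

0.594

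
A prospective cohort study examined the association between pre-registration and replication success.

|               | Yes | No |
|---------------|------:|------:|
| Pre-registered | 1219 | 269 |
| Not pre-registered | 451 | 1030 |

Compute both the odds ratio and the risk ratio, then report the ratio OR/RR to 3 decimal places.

3.847

Cells: a = 1219, b = 269, c = 451, d = 1030.
OR = (1219·1030)/(269·451) = 1255570/121319 = 10.34933
Risk in exposed = 1219/1488 = 0.81922; risk in unexposed = 451/1481 = 0.30452; RR = 2.69017
OR/RR = 10.34933 / 2.69017 = 3.84709
The outcome is not rare, so the OR lies further from 1 than the RR.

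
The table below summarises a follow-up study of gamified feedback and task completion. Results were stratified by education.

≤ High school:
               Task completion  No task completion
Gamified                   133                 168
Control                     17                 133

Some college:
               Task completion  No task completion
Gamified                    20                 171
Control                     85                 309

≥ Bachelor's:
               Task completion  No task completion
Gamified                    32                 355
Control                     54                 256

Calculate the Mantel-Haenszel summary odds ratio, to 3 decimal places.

1.049

OR_MH = Σ(aᵢdᵢ/nᵢ) / Σ(bᵢcᵢ/nᵢ), where nᵢ is the stratum total.
Stratum 1 (≤ High school): n = 451; a·d/n = 133·133/451 = 39.2217; b·c/n = 168·17/451 = 6.3326
Stratum 2 (Some college): n = 585; a·d/n = 20·309/585 = 10.5641; b·c/n = 171·85/585 = 24.8462
Stratum 3 (≥ Bachelor's): n = 697; a·d/n = 32·256/697 = 11.7532; b·c/n = 355·54/697 = 27.5036
OR_MH = (39.2217 + 10.5641 + 11.7532) / (6.3326 + 24.8462 + 27.5036) = 61.5391 / 58.6823 = 1.04868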